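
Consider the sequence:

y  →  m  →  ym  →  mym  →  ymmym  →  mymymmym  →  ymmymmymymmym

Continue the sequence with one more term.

mymymmymymmymmymymmym

From term 3 onward, concatenate the second-to-last term with the last: y·m = ym, m·ym = mym, …
Continuing: mymymmym · ymmymmymymmym gives term 8.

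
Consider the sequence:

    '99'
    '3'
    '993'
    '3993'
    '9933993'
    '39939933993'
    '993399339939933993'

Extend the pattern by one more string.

This is a Fibonacci-style word recurrence s(k) = s(k−2)·s(k−1): e.g. 99·3 = 993.
Continuing: 39939933993 · 993399339939933993 gives term 8.

39939933993993399339939933993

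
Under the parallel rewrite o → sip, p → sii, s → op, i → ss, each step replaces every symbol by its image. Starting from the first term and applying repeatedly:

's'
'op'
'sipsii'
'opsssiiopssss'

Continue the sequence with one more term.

φ(opsssiiopssss) expands symbol-by-symbol to sip sii op op op ss ss sip sii op op op op; joining the 13 pieces gives the next term.

sipsiiopopopsssssipsiiopopopop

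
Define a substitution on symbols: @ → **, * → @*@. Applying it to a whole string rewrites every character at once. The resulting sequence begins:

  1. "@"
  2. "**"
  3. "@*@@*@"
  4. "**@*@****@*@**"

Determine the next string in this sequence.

@*@@*@**@*@**@*@@*@@*@@*@**@*@**@*@@*@

φ(**@*@****@*@**) expands symbol-by-symbol to @*@ @*@ ** @*@ ** @*@ @*@ @*@ @*@ ** @*@ ** @*@ @*@; joining the 14 pieces gives the next term.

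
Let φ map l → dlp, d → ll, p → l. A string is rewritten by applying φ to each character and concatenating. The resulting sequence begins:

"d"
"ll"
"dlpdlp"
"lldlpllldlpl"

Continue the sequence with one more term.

dlpdlplldlpldlpdlpdlplldlpldlp

Apply φ to lldlpllldlpl symbol by symbol: l→dlp, l→dlp, d→ll, l→dlp, p→l, l→dlp, l→dlp, l→dlp, d→ll, l→dlp, p→l, l→dlp; joined: dlp dlp ll dlp l dlp dlp dlp ll dlp l dlp.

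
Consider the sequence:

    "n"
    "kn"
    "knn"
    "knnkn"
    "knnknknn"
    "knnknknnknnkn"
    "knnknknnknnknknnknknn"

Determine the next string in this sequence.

knnknknnknnknknnknknnknnknknnknnkn

This is a Fibonacci-style word recurrence s(k) = s(k−1)·s(k−2): e.g. kn·n = knn.
So term 8 is knnknknnknnknknnknknn·knnknknnknnkn.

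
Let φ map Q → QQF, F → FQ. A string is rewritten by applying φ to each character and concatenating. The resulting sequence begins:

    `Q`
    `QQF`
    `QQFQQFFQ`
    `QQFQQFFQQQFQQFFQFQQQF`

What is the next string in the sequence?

Rewriting the 21 symbols of QQFQQFFQQQFQQFFQFQQQF one by one yields QQF QQF FQ QQF QQF FQ FQ QQF QQF QQF FQ QQF QQF FQ FQ QQF FQ QQF QQF QQF FQ; concatenated:

QQFQQFFQQQFQQFFQFQQQFQQFQQFFQQQFQQFFQFQQQFFQQQFQQFQQFFQ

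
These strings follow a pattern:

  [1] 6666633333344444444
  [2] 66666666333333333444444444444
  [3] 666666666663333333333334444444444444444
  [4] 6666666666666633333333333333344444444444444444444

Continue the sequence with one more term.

Each string has the form 6^{3n-1} 3^{3n} 4^{4n}, where the shown terms are n = 2, 3, 4, 5.
For the next term, n = 6, so the run lengths are 17, 18, 24.

66666666666666666333333333333333333444444444444444444444444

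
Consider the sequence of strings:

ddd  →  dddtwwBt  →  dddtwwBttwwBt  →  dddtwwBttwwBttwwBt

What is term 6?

Each term is the previous one with twwBt appended.
From dddtwwBttwwBttwwBt, 2 further steps: dddtwwBttwwBttwwBt → dddtwwBttwwBttwwBttwwBt → (answer).

dddtwwBttwwBttwwBttwwBttwwBt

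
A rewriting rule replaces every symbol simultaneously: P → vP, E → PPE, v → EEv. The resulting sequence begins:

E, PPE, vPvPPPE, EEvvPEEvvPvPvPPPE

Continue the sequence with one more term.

Replace each of the 17 characters of EEvvPEEvvPvPvPPPE in place — PPE PPE EEv EEv vP PPE PPE EEv EEv vP EEv vP EEv vP vP vP PPE — and concatenate.

PPEPPEEEvEEvvPPPEPPEEEvEEvvPEEvvPEEvvPvPvPPPE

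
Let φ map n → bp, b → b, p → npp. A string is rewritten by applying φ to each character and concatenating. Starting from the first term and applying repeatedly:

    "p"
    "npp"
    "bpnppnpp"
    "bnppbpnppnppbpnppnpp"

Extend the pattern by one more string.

Rewriting the 20 symbols of bnppbpnppnppbpnppnpp one by one yields b bp npp npp b npp bp npp npp bp npp npp b npp bp npp npp bp npp npp; concatenated:

bbpnppnppbnppbpnppnppbpnppnppbnppbpnppnppbpnppnpp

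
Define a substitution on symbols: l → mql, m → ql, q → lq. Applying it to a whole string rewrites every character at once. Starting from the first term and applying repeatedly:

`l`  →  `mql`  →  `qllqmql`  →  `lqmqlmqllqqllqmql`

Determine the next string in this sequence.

φ(lqmqlmqllqqllqmql) expands symbol-by-symbol to mql lq ql lq mql ql lq mql mql lq lq mql mql lq ql lq mql; joining the 17 pieces gives the next term.

mqllqqllqmqlqllqmqlmqllqlqmqlmqllqqllqmql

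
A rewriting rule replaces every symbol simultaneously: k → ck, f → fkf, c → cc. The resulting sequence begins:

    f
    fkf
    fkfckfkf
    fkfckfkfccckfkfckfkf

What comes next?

Rewriting the 20 symbols of fkfckfkfccckfkfckfkf one by one yields fkf ck fkf cc ck fkf ck fkf cc cc cc ck fkf ck fkf cc ck fkf ck fkf; concatenated:

fkfckfkfccckfkfckfkfccccccckfkfckfkfccckfkfckfkf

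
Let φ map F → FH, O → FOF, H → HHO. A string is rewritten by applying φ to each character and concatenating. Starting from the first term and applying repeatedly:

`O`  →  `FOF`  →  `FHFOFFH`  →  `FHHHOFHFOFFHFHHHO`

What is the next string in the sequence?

φ(FHHHOFHFOFFHFHHHO) expands symbol-by-symbol to FH HHO HHO HHO FOF FH HHO FH FOF FH FH HHO FH HHO HHO HHO FOF; joining the 17 pieces gives the next term.

FHHHOHHOHHOFOFFHHHOFHFOFFHFHHHOFHHHOHHOHHOFOF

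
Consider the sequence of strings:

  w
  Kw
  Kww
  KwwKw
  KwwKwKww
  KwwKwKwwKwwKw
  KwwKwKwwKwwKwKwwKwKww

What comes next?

KwwKwKwwKwwKwKwwKwKwwKwwKwKwwKwwKw

From term 3 onward, concatenate the last term with the second-to-last: Kw·w = Kww, Kww·Kw = KwwKw, …
The next term joins KwwKwKwwKwwKwKwwKwKww and KwwKwKwwKwwKw.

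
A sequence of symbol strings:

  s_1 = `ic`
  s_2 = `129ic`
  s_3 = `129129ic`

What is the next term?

The strings grow by a fixed prefix 129 each time.
One more step from 129129ic gives the answer.

129129129ic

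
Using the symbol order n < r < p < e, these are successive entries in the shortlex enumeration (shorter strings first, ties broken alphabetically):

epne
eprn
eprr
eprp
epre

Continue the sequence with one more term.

Find the rightmost character of epre below e, bump it to the next letter, and reset everything to its right to n.

eppn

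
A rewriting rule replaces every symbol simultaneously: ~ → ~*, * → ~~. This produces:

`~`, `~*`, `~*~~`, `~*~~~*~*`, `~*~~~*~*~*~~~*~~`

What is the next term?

~*~~~*~*~*~~~*~~~*~~~*~*~*~~~*~*

Replace each of the 16 characters of ~*~~~*~*~*~~~*~~ in place — ~* ~~ ~* ~* ~* ~~ ~* ~~ ~* ~~ ~* ~* ~* ~~ ~* ~* — and concatenate.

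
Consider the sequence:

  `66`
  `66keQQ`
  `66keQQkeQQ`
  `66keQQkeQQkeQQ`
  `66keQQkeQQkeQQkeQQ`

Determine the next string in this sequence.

66keQQkeQQkeQQkeQQkeQQ

Every step adds keQQ to the end: s(k+1) = s(k)·keQQ.
One more step from 66keQQkeQQkeQQkeQQ gives the answer.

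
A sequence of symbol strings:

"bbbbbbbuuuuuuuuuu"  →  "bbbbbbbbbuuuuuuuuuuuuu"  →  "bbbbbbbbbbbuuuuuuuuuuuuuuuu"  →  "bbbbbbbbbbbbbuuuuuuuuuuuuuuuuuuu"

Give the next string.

Term n consists of 2n+1 b's, followed by 3n+1 u's, where the shown terms are n = 3, 4, 5, 6.
At n = 7 the blocks have lengths 15, 22.

bbbbbbbbbbbbbbbuuuuuuuuuuuuuuuuuuuuuu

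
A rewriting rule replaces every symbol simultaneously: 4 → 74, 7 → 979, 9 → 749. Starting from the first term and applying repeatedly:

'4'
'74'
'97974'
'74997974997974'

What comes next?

Replace each of the 14 characters of 74997974997974 in place — 979 74 749 749 979 749 979 74 749 749 979 749 979 74 — and concatenate.

979747497499797499797474974997974997974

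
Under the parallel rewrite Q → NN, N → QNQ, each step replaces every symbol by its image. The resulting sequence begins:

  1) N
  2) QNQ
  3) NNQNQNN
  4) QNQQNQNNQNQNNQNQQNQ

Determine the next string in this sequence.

NNQNQNNNNQNQNNQNQQNQNNQNQNNQNQQNQNNQNQNNNNQNQNN

Replace each of the 19 characters of QNQQNQNNQNQNNQNQQNQ in place — NN QNQ NN NN QNQ NN QNQ QNQ NN QNQ NN QNQ QNQ NN QNQ NN NN QNQ NN — and concatenate.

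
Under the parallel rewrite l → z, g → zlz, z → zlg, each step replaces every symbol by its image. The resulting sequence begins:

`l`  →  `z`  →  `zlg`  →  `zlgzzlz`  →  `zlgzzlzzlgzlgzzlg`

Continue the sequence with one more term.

Rewriting the 17 symbols of zlgzzlzzlgzlgzzlg one by one yields zlg z zlz zlg zlg z zlg zlg z zlz zlg z zlz zlg zlg z zlz; concatenated:

zlgzzlzzlgzlgzzlgzlgzzlzzlgzzlzzlgzlgzzlz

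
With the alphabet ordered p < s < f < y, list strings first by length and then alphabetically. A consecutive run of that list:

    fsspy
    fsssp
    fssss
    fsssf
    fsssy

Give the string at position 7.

Continuing the enumeration 2 steps past fsssy: fsssy → fssfp → (answer).

fssfs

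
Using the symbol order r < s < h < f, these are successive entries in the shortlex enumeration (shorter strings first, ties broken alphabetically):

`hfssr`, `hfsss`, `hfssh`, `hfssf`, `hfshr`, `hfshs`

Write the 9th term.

Advancing 3 positions from hfshs through hfshs → hfshh → hfshf reaches term 9.

hfsfr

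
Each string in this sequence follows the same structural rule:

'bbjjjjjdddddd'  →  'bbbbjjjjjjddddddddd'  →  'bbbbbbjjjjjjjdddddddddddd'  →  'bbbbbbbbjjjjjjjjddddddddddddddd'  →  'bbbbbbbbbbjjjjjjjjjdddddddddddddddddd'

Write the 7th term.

bbbbbbbbbbbbbbjjjjjjjjjjjdddddddddddddddddddddddd

Reading off run lengths: b runs 2, 4, 6, 8, 10; j runs 5, 6, 7, 8, 9; d runs 6, 9, 12, 15, 18 — each is linear in n, where the shown terms are n = 2, 3, 4, 5, 6.
Setting n = 8 gives 14, 11, 24 characters in each block.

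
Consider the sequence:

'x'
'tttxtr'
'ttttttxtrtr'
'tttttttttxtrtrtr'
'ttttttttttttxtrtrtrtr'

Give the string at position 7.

ttttttttttttttttttxtrtrtrtrtrtr

Every step adds ttt to the front and tr to the end of the previous string.
From ttttttttttttxtrtrtrtr, 2 further steps: ttttttttttttxtrtrtrtr → tttttttttttttttxtrtrtrtrtr → (answer).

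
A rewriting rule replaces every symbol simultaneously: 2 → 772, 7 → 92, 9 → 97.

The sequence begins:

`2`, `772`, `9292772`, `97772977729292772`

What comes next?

Replace each of the 17 characters of 97772977729292772 in place — 97 92 92 92 772 97 92 92 92 772 97 772 97 772 92 92 772 — and concatenate.

979292927729792929277297772977729292772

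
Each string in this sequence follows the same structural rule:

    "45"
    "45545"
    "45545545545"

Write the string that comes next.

s(k+1) = s(k)·5·s(k) — each term doubles the last with '5' between the halves.
One more doubling of 45545545545 gives the answer.

45545545545545545545545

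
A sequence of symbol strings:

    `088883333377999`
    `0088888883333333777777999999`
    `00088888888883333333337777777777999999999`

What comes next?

Each string has the form 0^{n} 8^{3n+1} 3^{2n+3} 7^{4n-2} 9^{3n} (n = 1, 2, …).
At n = 4 the blocks have lengths 4, 13, 11, 14, 12.

000088888888888883333333333377777777777777999999999999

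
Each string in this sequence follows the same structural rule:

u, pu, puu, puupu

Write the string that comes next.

puupupuu

From term 3 onward, concatenate the last term with the second-to-last: pu·u = puu, puu·pu = puupu, …
So term 5 is puupu·puu.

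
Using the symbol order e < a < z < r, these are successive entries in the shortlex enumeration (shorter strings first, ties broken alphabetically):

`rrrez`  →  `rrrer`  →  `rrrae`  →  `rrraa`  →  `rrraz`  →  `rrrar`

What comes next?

The successor of rrrar increments the rightmost position that isn't already r and resets every position after it to e.

rrrze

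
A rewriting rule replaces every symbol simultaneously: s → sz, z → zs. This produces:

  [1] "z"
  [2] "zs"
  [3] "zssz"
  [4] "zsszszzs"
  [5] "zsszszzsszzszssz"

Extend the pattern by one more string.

Replace each of the 16 characters of zsszszzsszzszssz in place — zs sz sz zs sz zs zs sz sz zs zs sz zs sz sz zs — and concatenate.

zsszszzsszzszsszszzszsszzsszszzs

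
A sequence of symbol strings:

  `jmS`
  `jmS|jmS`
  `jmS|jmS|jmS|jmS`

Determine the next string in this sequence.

Each string is two copies of the previous one joined by '|'.
One more doubling of jmS|jmS|jmS|jmS gives the answer.

jmS|jmS|jmS|jmS|jmS|jmS|jmS|jmS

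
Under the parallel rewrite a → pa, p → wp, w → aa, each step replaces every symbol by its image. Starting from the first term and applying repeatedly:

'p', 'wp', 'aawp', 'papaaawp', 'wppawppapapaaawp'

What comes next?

Replace each of the 16 characters of wppawppapapaaawp in place — aa wp wp pa aa wp wp pa wp pa wp pa pa pa aa wp — and concatenate.

aawpwppaaawpwppawppawppapapaaawp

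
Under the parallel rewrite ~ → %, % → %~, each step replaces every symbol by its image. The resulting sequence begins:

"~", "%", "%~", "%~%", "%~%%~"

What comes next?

%~%%~%~%

Apply φ to %~%%~ symbol by symbol: %→%~, ~→%, %→%~, %→%~, ~→%; joined: %~ % %~ %~ %.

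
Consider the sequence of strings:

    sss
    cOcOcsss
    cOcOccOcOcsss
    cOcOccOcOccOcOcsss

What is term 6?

cOcOccOcOccOcOccOcOccOcOcsss

Every step adds cOcOc at the front: s(k+1) = cOcOc·s(k).
From cOcOccOcOccOcOcsss, 2 further steps: cOcOccOcOccOcOcsss → cOcOccOcOccOcOccOcOcsss → (answer).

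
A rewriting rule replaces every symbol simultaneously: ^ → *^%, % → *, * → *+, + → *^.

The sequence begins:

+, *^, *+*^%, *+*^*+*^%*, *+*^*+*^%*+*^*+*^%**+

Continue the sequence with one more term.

*+*^*+*^%*+*^*+*^%**+*^*+*^%*+*^*+*^%**+*+*^

Applying the rule to each of the 21 symbols of *+*^*+*^%*+*^*+*^%**+ gives the pieces *+ *^ *+ *^% *+ *^ *+ *^% * *+ *^ *+ *^% *+ *^ *+ *^% * *+ *+ *^, which concatenate to the answer.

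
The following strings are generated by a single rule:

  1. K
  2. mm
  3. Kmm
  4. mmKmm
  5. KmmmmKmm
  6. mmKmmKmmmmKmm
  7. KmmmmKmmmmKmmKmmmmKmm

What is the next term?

mmKmmKmmmmKmmKmmmmKmmmmKmmKmmmmKmm

Each term (from the third on) is the two preceding terms concatenated in order: term 3 = K·mm = Kmm.
So term 8 is mmKmmKmmmmKmm·KmmmmKmmmmKmmKmmmmKmm.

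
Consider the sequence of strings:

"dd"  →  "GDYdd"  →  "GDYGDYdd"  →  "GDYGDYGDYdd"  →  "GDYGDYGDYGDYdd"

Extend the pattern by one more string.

Each term is the previous one with GDY prepended.
So the next term is GDY·GDYGDYGDYGDYdd.

GDYGDYGDYGDYGDYdd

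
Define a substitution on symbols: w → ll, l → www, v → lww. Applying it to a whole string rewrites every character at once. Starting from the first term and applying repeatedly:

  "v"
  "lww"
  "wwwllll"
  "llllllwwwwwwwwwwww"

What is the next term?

wwwwwwwwwwwwwwwwwwllllllllllllllllllllllll

Replace each of the 18 characters of llllllwwwwwwwwwwww in place — www www www www www www ll ll ll ll ll ll ll ll ll ll ll ll — and concatenate.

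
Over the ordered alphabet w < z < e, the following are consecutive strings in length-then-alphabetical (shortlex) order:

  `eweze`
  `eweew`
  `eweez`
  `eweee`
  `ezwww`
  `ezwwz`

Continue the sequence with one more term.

Find the rightmost character of ezwwz below e, bump it to the next letter, and reset everything to its right to w.

ezwwe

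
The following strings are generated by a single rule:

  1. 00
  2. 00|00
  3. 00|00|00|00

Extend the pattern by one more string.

Every step duplicates the string with '|' between the halves.
Doubling 00|00|00|00 with '|' between the halves:

00|00|00|00|00|00|00|00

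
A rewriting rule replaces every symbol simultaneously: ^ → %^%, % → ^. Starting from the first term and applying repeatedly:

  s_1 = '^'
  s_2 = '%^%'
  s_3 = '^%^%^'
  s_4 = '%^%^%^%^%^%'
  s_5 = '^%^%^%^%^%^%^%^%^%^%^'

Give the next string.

%^%^%^%^%^%^%^%^%^%^%^%^%^%^%^%^%^%^%^%^%^%

φ(^%^%^%^%^%^%^%^%^%^%^) expands symbol-by-symbol to %^% ^ %^% ^ %^% ^ %^% ^ %^% ^ %^% ^ %^% ^ %^% ^ %^% ^ %^% ^ %^%; joining the 21 pieces gives the next term.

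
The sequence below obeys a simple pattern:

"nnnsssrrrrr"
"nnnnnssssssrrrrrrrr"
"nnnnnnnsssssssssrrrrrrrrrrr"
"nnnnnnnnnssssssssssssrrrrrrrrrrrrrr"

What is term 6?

nnnnnnnnnnnnnssssssssssssssssssrrrrrrrrrrrrrrrrrrrr

The n-th term is 2n+1 n's then 3n s's then 3n+2 r's (n = 1, 2, …).
At n = 6 the blocks have lengths 13, 18, 20.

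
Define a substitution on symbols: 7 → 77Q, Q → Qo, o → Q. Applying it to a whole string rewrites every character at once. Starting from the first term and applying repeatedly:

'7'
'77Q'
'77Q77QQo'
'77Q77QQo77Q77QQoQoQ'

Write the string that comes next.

Rewriting the 19 symbols of 77Q77QQo77Q77QQoQoQ one by one yields 77Q 77Q Qo 77Q 77Q Qo Qo Q 77Q 77Q Qo 77Q 77Q Qo Qo Q Qo Q Qo; concatenated:

77Q77QQo77Q77QQoQoQ77Q77QQo77Q77QQoQoQQoQQo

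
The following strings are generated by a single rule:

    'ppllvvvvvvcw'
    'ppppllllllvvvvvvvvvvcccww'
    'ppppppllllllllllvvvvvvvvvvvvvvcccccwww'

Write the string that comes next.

ppppppppllllllllllllllvvvvvvvvvvvvvvvvvvcccccccwwww

Each string has the form p^{2n} l^{4n-2} v^{4n+2} c^{2n-1} w^{n} (n = 1, 2, …).
At n = 4 the blocks have lengths 8, 14, 18, 7, 4.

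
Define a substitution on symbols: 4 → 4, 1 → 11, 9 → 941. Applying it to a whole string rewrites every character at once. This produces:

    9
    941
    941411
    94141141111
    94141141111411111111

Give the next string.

9414114111141111111141111111111111111

φ(94141141111411111111) expands symbol-by-symbol to 941 4 11 4 11 11 4 11 11 11 11 4 11 11 11 11 11 11 11 11; joining the 20 pieces gives the next term.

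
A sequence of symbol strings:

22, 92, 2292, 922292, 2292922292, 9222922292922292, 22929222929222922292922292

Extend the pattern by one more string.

Each term (from the third on) is the two preceding terms concatenated in order: term 3 = 22·92 = 2292.
The next term joins 9222922292922292 and 22929222929222922292922292.

922292229292229222929222929222922292922292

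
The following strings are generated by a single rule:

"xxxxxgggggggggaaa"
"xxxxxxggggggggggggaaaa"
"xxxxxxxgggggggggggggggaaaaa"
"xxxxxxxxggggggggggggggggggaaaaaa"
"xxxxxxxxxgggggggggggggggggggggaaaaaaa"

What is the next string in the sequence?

xxxxxxxxxxggggggggggggggggggggggggaaaaaaaa

Each string has the form x^{n+2} g^{3n} a^{n}, where the shown terms are n = 3, 4, 5, 6, 7.
Setting n = 8 gives 10, 24, 8 characters in each block.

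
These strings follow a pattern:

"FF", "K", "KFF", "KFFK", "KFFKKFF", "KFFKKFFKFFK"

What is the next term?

From term 3 onward, concatenate the last term with the second-to-last: K·FF = KFF, KFF·K = KFFK, …
So term 7 is KFFKKFFKFFK·KFFKKFF.

KFFKKFFKFFKKFFKKFF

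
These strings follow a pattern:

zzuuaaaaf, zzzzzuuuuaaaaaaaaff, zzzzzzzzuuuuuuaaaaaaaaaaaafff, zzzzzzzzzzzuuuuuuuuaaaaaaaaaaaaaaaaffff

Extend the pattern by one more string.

zzzzzzzzzzzzzzuuuuuuuuuuaaaaaaaaaaaaaaaaaaaafffff

Each string has the form z^{3n-1} u^{2n} a^{4n} f^{n} (n = 1, 2, …).
For the next term, n = 5, so the run lengths are 14, 10, 20, 5.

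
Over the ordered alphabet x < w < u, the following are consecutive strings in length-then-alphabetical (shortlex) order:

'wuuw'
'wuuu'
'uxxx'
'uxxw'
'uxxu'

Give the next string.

uxwx

Treat uxxu as a base-3 numeral over the given alphabet and add one, carrying through any trailing u's.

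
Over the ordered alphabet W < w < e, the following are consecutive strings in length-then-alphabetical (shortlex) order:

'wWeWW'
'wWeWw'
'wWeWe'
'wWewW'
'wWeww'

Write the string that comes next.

wWewe

Treat wWeww as a base-3 numeral over the given alphabet and add one, carrying through any trailing e's.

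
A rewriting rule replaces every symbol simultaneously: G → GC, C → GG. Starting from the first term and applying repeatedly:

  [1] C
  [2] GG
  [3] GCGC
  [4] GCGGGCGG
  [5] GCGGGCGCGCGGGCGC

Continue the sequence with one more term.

Rewriting the 16 symbols of GCGGGCGCGCGGGCGC one by one yields GC GG GC GC GC GG GC GG GC GG GC GC GC GG GC GG; concatenated:

GCGGGCGCGCGGGCGGGCGGGCGCGCGGGCGG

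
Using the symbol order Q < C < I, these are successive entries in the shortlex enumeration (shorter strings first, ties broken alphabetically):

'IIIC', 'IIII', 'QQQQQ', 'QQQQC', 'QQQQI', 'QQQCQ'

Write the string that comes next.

Treat QQQCQ as a base-3 numeral over the given alphabet and add one, carrying through any trailing I's.

QQQCC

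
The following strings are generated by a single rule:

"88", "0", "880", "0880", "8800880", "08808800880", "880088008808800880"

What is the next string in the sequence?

Each term (from the third on) is the two preceding terms concatenated in order: term 3 = 88·0 = 880.
Continuing: 08808800880 · 880088008808800880 gives term 8.

08808800880880088008808800880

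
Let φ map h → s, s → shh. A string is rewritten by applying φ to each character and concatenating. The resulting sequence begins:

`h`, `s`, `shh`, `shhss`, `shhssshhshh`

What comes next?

Apply φ to shhssshhshh symbol by symbol: s→shh, h→s, h→s, s→shh, s→shh, s→shh, h→s, h→s, s→shh, h→s, h→s; joined: shh s s shh shh shh s s shh s s.

shhssshhshhshhssshhss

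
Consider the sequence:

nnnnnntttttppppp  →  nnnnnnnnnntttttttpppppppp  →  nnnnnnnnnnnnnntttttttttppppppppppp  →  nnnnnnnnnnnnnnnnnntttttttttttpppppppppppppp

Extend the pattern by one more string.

nnnnnnnnnnnnnnnnnnnnnntttttttttttttppppppppppppppppp

Term n consists of 4n-2 n's, followed by 2n+1 t's, followed by 3n-1 p's, where the shown terms are n = 2, 3, 4, 5.
At n = 6 the blocks have lengths 22, 13, 17.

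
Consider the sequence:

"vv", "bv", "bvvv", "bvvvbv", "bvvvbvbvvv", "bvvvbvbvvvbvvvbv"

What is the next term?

From term 3 onward, concatenate the last term with the second-to-last: bv·vv = bvvv, bvvv·bv = bvvvbv, …
Continuing: bvvvbvbvvvbvvvbv · bvvvbvbvvv gives term 7.

bvvvbvbvvvbvvvbvbvvvbvbvvv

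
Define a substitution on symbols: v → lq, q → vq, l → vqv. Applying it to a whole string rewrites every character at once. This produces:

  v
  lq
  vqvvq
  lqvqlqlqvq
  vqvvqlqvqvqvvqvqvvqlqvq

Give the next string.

Applying the rule to each of the 23 symbols of vqvvqlqvqvqvvqvqvvqlqvq gives the pieces lq vq lq lq vq vqv vq lq vq lq vq lq lq vq lq vq lq lq vq vqv vq lq vq, which concatenate to the answer.

lqvqlqlqvqvqvvqlqvqlqvqlqlqvqlqvqlqlqvqvqvvqlqvq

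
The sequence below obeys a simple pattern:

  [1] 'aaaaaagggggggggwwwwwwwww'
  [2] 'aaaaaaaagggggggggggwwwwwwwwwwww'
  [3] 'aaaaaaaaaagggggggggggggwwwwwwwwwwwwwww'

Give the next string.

Reading off run lengths: a runs 6, 8, 10; g runs 9, 11, 13; w runs 9, 12, 15 — each is linear in n, where the shown terms are n = 3, 4, 5.
Setting n = 6 gives 12, 15, 18 characters in each block.

aaaaaaaaaaaagggggggggggggggwwwwwwwwwwwwwwwwww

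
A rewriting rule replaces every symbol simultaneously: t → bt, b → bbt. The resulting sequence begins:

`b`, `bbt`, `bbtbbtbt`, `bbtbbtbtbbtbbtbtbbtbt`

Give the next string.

bbtbbtbtbbtbbtbtbbtbtbbtbbtbtbbtbbtbtbbtbtbbtbbtbtbbtbt

Replace each of the 21 characters of bbtbbtbtbbtbbtbtbbtbt in place — bbt bbt bt bbt bbt bt bbt bt bbt bbt bt bbt bbt bt bbt bt bbt bbt bt bbt bt — and concatenate.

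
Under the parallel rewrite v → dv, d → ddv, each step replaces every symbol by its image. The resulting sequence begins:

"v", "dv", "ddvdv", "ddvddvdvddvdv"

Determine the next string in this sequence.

Replace each of the 13 characters of ddvddvdvddvdv in place — ddv ddv dv ddv ddv dv ddv dv ddv ddv dv ddv dv — and concatenate.

ddvddvdvddvddvdvddvdvddvddvdvddvdv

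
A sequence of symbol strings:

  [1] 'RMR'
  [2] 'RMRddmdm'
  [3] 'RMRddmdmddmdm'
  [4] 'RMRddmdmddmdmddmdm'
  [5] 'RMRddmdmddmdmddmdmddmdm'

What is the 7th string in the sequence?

RMRddmdmddmdmddmdmddmdmddmdmddmdm

Each term is the previous one with ddmdm appended.
From RMRddmdmddmdmddmdmddmdm, 2 further steps: RMRddmdmddmdmddmdmddmdm → RMRddmdmddmdmddmdmddmdmddmdm → (answer).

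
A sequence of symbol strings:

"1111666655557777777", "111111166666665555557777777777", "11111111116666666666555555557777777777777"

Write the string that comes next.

1111111111111666666666666655555555557777777777777777

Each string has the form 1^{3n-2} 6^{3n-2} 5^{2n} 7^{3n+1}, where the shown terms are n = 2, 3, 4.
For the next term, n = 5, so the run lengths are 13, 13, 10, 16.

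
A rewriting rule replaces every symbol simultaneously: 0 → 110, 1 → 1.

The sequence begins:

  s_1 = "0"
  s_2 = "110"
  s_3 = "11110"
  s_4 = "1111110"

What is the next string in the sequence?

Expanding 1111110: 1→1, 1→1, 1→1, 1→1, 1→1, 1→1, 0→110. Concatenated: 1 1 1 1 1 1 110.

111111110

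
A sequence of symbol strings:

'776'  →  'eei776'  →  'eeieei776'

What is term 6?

The strings grow by a fixed prefix eei each time.
From eeieei776, 3 further steps: eeieei776 → eeieeieei776 → eeieeieeieei776 → (answer).

eeieeieeieeieei776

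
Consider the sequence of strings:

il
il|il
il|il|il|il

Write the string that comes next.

il|il|il|il|il|il|il|il

Each string is two copies of the previous one joined by '|'.
So the next term is two copies of il|il|il|il with '|' between the halves.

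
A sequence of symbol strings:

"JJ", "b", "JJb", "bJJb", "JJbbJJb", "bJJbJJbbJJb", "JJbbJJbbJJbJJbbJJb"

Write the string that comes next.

bJJbJJbbJJbJJbbJJbbJJbJJbbJJb

This is a Fibonacci-style word recurrence s(k) = s(k−2)·s(k−1): e.g. JJ·b = JJb.
Continuing: bJJbJJbbJJb · JJbbJJbbJJbJJbbJJb gives term 8.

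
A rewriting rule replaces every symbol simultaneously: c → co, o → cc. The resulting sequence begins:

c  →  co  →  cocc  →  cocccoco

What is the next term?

cocccocococccocc

Apply φ to cocccoco symbol by symbol: c→co, o→cc, c→co, c→co, c→co, o→cc, c→co, o→cc; joined: co cc co co co cc co cc.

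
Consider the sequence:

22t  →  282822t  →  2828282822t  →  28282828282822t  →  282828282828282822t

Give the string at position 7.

Every step adds 2828 at the front: s(k+1) = 2828·s(k).
From 282828282828282822t, 2 further steps: 282828282828282822t → 2828282828282828282822t → (answer).

28282828282828282828282822t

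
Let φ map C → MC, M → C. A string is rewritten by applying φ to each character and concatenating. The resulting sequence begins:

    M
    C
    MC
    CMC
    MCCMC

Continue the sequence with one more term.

CMCMCCMC

Rewriting each symbol of MCCMC: M→C, C→MC, C→MC, M→C, C→MC, which concatenates to C MC MC C MC.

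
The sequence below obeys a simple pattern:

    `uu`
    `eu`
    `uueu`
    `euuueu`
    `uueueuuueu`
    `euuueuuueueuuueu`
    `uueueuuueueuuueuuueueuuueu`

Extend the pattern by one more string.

euuueuuueueuuueuuueueuuueueuuueuuueueuuueu

Each term (from the third on) is the two preceding terms concatenated in order: term 3 = uu·eu = uueu.
The next term joins euuueuuueueuuueu and uueueuuueueuuueuuueueuuueu.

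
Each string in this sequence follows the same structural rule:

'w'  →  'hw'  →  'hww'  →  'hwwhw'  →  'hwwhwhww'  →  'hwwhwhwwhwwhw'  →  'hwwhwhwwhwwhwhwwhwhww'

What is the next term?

hwwhwhwwhwwhwhwwhwhwwhwwhwhwwhwwhw

Each term (from the third on) is the previous term followed by the one before it: term 3 = hw·w = hww.
Continuing: hwwhwhwwhwwhwhwwhwhww · hwwhwhwwhwwhw gives term 8.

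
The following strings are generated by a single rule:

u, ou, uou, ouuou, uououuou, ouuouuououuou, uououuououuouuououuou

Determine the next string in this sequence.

This is a Fibonacci-style word recurrence s(k) = s(k−2)·s(k−1): e.g. u·ou = uou.
So term 8 is ouuouuououuou·uououuououuouuououuou.

ouuouuououuouuououuououuouuououuou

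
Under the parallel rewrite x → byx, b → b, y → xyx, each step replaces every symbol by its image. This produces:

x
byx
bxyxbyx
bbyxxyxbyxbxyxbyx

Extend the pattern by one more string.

Rewriting the 17 symbols of bbyxxyxbyxbxyxbyx one by one yields b b xyx byx byx xyx byx b xyx byx b byx xyx byx b xyx byx; concatenated:

bbxyxbyxbyxxyxbyxbxyxbyxbbyxxyxbyxbxyxbyx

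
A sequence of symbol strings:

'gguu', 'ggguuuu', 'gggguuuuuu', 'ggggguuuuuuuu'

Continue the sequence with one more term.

gggggguuuuuuuuuu

The n-th term is n+1 g's then 2n u's (n = 1, 2, …).
At n = 5 the blocks have lengths 6, 10.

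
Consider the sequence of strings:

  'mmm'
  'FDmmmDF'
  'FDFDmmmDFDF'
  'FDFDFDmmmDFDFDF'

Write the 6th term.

Each term wraps the previous one in FD on the left and DF on the right.
From FDFDFDmmmDFDFDF, 2 further steps: FDFDFDmmmDFDFDF → FDFDFDFDmmmDFDFDFDF → (answer).

FDFDFDFDFDmmmDFDFDFDFDF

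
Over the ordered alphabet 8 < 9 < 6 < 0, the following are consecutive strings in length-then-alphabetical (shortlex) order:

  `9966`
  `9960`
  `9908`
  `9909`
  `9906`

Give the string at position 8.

9689

Continuing the enumeration 3 steps past 9906: 9906 → 9900 → 9688 → (answer).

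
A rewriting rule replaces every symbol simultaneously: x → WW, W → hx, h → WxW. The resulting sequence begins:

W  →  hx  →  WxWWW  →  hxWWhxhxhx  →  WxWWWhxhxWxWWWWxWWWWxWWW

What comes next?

Rewriting the 24 symbols of WxWWWhxhxWxWWWWxWWWWxWWW one by one yields hx WW hx hx hx WxW WW WxW WW hx WW hx hx hx hx WW hx hx hx hx WW hx hx hx; concatenated:

hxWWhxhxhxWxWWWWxWWWhxWWhxhxhxhxWWhxhxhxhxWWhxhxhx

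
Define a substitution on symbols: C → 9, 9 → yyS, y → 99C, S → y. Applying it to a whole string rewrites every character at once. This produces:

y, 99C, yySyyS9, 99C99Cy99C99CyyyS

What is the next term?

Replace each of the 17 characters of 99C99Cy99C99CyyyS in place — yyS yyS 9 yyS yyS 9 99C yyS yyS 9 yyS yyS 9 99C 99C 99C y — and concatenate.

yySyyS9yySyyS999CyySyyS9yySyyS999C99C99Cy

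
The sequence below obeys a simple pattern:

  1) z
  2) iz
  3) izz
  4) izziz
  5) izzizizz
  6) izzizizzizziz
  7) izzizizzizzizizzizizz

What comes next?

Each term (from the third on) is the previous term followed by the one before it: term 3 = iz·z = izz.
The next term joins izzizizzizzizizzizizz and izzizizzizziz.

izzizizzizzizizzizizzizzizizzizziz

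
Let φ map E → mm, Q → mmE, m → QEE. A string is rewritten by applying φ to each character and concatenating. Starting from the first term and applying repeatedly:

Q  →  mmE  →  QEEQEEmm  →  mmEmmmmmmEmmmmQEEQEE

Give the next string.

Rewriting the 20 symbols of mmEmmmmmmEmmmmQEEQEE one by one yields QEE QEE mm QEE QEE QEE QEE QEE QEE mm QEE QEE QEE QEE mmE mm mm mmE mm mm; concatenated:

QEEQEEmmQEEQEEQEEQEEQEEQEEmmQEEQEEQEEQEEmmEmmmmmmEmmmm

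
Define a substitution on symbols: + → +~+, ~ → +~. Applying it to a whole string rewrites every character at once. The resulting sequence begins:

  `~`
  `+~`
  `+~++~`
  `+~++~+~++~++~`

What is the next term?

+~++~+~++~++~+~++~+~++~++~+~++~++~

Applying the rule to each of the 13 symbols of +~++~+~++~++~ gives the pieces +~+ +~ +~+ +~+ +~ +~+ +~ +~+ +~+ +~ +~+ +~+ +~, which concatenate to the answer.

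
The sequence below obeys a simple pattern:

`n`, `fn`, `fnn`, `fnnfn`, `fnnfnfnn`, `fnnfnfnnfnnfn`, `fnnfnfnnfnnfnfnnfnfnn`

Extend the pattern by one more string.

From term 3 onward, concatenate the last term with the second-to-last: fn·n = fnn, fnn·fn = fnnfn, …
Continuing: fnnfnfnnfnnfnfnnfnfnn · fnnfnfnnfnnfn gives term 8.

fnnfnfnnfnnfnfnnfnfnnfnnfnfnnfnnfn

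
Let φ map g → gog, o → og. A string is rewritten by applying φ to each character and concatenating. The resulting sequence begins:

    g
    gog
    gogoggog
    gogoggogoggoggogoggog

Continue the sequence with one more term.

gogoggogoggoggogoggogoggoggogoggoggogoggogoggoggogoggog

Replace each of the 21 characters of gogoggogoggoggogoggog in place — gog og gog og gog gog og gog og gog gog og gog gog og gog og gog gog og gog — and concatenate.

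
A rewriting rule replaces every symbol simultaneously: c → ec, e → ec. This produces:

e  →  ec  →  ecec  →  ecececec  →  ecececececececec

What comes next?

ecececececececececececececececec

Replace each of the 16 characters of ecececececececec in place — ec ec ec ec ec ec ec ec ec ec ec ec ec ec ec ec — and concatenate.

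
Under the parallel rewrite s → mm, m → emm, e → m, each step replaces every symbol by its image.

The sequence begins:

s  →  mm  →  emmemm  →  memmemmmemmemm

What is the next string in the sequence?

Replace each of the 14 characters of memmemmmemmemm in place — emm m emm emm m emm emm emm m emm emm m emm emm — and concatenate.

emmmemmemmmemmemmemmmemmemmmemmemm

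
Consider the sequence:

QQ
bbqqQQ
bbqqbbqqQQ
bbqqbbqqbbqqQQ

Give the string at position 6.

Each term is the previous one with bbqq prepended.
From bbqqbbqqbbqqQQ, 2 further steps: bbqqbbqqbbqqQQ → bbqqbbqqbbqqbbqqQQ → (answer).

bbqqbbqqbbqqbbqqbbqqQQ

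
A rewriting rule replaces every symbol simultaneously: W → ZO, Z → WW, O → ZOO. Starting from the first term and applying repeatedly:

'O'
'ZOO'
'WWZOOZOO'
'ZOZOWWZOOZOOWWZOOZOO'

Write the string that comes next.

WWZOOWWZOOZOZOWWZOOZOOWWZOOZOOZOZOWWZOOZOOWWZOOZOO

φ(ZOZOWWZOOZOOWWZOOZOO) expands symbol-by-symbol to WW ZOO WW ZOO ZO ZO WW ZOO ZOO WW ZOO ZOO ZO ZO WW ZOO ZOO WW ZOO ZOO; joining the 20 pieces gives the next term.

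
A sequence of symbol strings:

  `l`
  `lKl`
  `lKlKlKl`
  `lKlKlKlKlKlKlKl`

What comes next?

Every step duplicates the string with 'K' between the halves.
One more doubling of lKlKlKlKlKlKlKl gives the answer.

lKlKlKlKlKlKlKlKlKlKlKlKlKlKlKl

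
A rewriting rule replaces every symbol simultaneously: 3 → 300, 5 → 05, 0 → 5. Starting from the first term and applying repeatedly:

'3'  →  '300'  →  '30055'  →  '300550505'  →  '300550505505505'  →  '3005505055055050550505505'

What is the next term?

30055050550550505505055055050550550505505

Replace each of the 25 characters of 3005505055055050550505505 in place — 300 5 5 05 05 5 05 5 05 05 5 05 05 5 05 5 05 05 5 05 5 05 05 5 05 — and concatenate.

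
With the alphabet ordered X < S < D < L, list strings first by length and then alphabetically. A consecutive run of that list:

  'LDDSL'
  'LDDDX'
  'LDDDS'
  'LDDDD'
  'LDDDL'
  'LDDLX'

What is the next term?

LDDLS

Treat LDDLX as a base-4 numeral over the given alphabet and add one, carrying through any trailing L's.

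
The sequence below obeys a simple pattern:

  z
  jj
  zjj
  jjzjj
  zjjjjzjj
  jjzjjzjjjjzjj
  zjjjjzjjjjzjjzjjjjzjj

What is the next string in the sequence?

From term 3 onward, concatenate the second-to-last term with the last: z·jj = zjj, jj·zjj = jjzjj, …
So term 8 is jjzjjzjjjjzjj·zjjjjzjjjjzjjzjjjjzjj.

jjzjjzjjjjzjjzjjjjzjjjjzjjzjjjjzjj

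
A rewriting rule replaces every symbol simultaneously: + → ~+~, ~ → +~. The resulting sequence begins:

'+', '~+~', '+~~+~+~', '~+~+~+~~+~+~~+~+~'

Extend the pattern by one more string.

+~~+~+~~+~+~~+~+~+~~+~+~~+~+~+~~+~+~~+~+~

Applying the rule to each of the 17 symbols of ~+~+~+~~+~+~~+~+~ gives the pieces +~ ~+~ +~ ~+~ +~ ~+~ +~ +~ ~+~ +~ ~+~ +~ +~ ~+~ +~ ~+~ +~, which concatenate to the answer.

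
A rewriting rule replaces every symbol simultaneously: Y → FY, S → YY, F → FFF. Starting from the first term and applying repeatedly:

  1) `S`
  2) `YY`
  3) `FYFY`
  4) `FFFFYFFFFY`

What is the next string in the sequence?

Rewriting each symbol of FFFFYFFFFY: F→FFF, F→FFF, F→FFF, F→FFF, Y→FY, F→FFF, F→FFF, F→FFF, F→FFF, Y→FY, which concatenates to FFF FFF FFF FFF FY FFF FFF FFF FFF FY.

FFFFFFFFFFFFFYFFFFFFFFFFFFFY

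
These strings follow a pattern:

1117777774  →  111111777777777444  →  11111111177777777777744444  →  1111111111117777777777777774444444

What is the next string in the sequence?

111111111111111777777777777777777444444444

Each string has the form 1^{3n} 7^{3n+3} 4^{2n-1} (n = 1, 2, …).
At n = 5 the blocks have lengths 15, 18, 9.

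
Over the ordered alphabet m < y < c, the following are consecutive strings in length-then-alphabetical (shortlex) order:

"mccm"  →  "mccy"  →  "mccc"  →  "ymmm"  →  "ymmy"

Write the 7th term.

ymym

Stepping forward 2 times from ymmy: ymmy → ymmc, then the target.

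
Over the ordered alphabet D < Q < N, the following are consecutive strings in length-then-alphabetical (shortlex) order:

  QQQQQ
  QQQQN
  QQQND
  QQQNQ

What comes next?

Find the rightmost character of QQQNQ below N, bump it to the next letter, and reset everything to its right to D.

QQQNN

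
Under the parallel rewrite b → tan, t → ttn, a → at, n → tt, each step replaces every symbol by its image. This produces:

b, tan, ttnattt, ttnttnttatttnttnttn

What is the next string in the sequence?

ttnttnttttnttnttttnttnatttnttnttnttttnttnttttnttntt

φ(ttnttnttatttnttnttn) expands symbol-by-symbol to ttn ttn tt ttn ttn tt ttn ttn at ttn ttn ttn tt ttn ttn tt ttn ttn tt; joining the 19 pieces gives the next term.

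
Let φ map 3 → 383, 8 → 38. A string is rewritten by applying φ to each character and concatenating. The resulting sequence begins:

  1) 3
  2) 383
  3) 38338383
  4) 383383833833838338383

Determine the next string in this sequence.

3833838338338383383833833838338338383383833833838338383

φ(383383833833838338383) expands symbol-by-symbol to 383 38 383 383 38 383 38 383 383 38 383 383 38 383 38 383 383 38 383 38 383; joining the 21 pieces gives the next term.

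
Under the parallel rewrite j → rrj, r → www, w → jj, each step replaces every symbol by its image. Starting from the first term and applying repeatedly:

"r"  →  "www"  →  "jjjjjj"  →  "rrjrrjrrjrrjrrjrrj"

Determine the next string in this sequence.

Rewriting the 18 symbols of rrjrrjrrjrrjrrjrrj one by one yields www www rrj www www rrj www www rrj www www rrj www www rrj www www rrj; concatenated:

wwwwwwrrjwwwwwwrrjwwwwwwrrjwwwwwwrrjwwwwwwrrjwwwwwwrrj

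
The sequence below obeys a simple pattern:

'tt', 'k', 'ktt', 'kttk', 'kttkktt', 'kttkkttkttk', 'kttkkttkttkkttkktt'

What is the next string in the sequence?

From term 3 onward, concatenate the last term with the second-to-last: k·tt = ktt, ktt·k = kttk, …
The next term joins kttkkttkttkkttkktt and kttkkttkttk.

kttkkttkttkkttkkttkttkkttkttk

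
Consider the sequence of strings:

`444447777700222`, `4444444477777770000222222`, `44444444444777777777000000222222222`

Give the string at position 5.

Reading off run lengths: 4 runs 5, 8, 11; 7 runs 5, 7, 9; 0 runs 2, 4, 6; 2 runs 3, 6, 9 — each is linear in n (n = 1, 2, …).
Setting n = 5 gives 17, 13, 10, 15 characters in each block.

4444444444444444477777777777770000000000222222222222222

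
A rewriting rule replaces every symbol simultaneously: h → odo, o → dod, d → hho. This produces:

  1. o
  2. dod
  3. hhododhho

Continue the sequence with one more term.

Apply φ to hhododhho symbol by symbol: h→odo, h→odo, o→dod, d→hho, o→dod, d→hho, h→odo, h→odo, o→dod; joined: odo odo dod hho dod hho odo odo dod.

odoodododhhododhhoodoododod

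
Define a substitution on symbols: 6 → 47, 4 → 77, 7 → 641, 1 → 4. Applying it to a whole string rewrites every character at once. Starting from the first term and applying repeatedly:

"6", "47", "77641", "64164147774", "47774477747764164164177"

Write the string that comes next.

φ(47774477747764164164177) expands symbol-by-symbol to 77 641 641 641 77 77 641 641 641 77 641 641 47 77 4 47 77 4 47 77 4 641 641; joining the 23 pieces gives the next term.

77641641641777764164164177641641477744777447774641641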